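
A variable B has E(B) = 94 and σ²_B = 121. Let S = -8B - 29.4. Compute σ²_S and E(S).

σ²_S = 7744, E(S) = -781.4

S = -8B - 29.4 is linear with a = -8, b = -29.4.
σ²_S = a²·σ²_B = (-8)²·121 = 7744 (the additive constant -29.4 does not affect variance).
E(S) = a·E(B) + b = (-8)·94 + (-29.4) = -781.4.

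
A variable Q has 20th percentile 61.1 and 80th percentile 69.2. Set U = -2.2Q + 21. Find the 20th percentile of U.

20th percentile of U = -131.24

Since a = -2.2 < 0 the transformation is decreasing, reversing order: the 20th percentile of U corresponds to the 80th percentile of Q.
So P_{20}(U) = a·P_{80}(Q) + b = (-2.2)·69.2 + 21 = -131.24.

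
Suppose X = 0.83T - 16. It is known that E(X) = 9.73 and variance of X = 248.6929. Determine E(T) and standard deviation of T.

From X = 0.83T - 16: E(X) = a·E(T) + b, so E(T) = (E(X) − b)/a = (9.73 − (-16))/0.83 = 31.
standard deviation of X = √248.6929 = 15.77.
standard deviation of X = |a|·standard deviation of T, so standard deviation of T = 15.77/|0.83| = 19.

E(T) = 31, standard deviation of T = 19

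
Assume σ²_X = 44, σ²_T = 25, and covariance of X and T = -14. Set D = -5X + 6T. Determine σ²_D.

σ²_D = a²·σ²_X + b²·σ²_T + 2ab·covariance of X and T with a = -5, b = 6.
= (-5)²·44 + 6²·25 + 2·(-5)·6·(-14)
= 1100 + 900 + 840 = 2840.

σ²_D = 2840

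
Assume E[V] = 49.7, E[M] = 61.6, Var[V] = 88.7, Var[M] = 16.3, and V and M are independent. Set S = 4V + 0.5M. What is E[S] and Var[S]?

E[S] = 4·E[V] + 0.5·E[M] = 4·49.7 + 0.5·61.6 = 229.6.
Var[S] = a²·Var[V] + b²·Var[M] + 2ab·covariance of V and M with a = 4, b = 0.5.
Independence gives covariance of V and M = 0.
= 4²·88.7 + 0.5²·16.3 + 2·4·0.5·0
= 1419.2 + 4.075 + 0 = 1423.275.

E[S] = 229.6, Var[S] = 1423.275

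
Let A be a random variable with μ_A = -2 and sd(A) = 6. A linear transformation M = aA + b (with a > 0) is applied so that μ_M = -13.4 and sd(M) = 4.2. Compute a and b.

sd(M) = a·sd(A) (a > 0), so a = 4.2/6 = 0.7.
μ_M = a·μ_A + b, so b = -13.4 − 0.7·(-2) = -12.

a = 0.7, b = -12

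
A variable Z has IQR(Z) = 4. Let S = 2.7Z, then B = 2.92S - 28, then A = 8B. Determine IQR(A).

IQR(A) = 252.288

IQR(S) = |2.7|·4 = 10.8.
IQR(B) = |2.92|·10.8 = 31.536.
IQR(A) = |8|·31.536 = 252.288.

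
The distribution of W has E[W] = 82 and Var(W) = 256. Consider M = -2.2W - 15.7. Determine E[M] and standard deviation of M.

E[M] = -196.1, standard deviation of M = 35.2

M = -2.2W - 15.7 is linear with a = -2.2, b = -15.7.
E[M] = a·E[W] + b = (-2.2)·82 + (-15.7) = -196.1.
standard deviation of W = √256 = 16.
standard deviation of M = |a|·standard deviation of W = |-2.2|·16 = 35.2.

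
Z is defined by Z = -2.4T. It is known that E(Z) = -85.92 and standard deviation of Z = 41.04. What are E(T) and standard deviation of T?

E(T) = 35.8, standard deviation of T = 17.1

From Z = -2.4T: E(Z) = a·E(T) + b, so E(T) = (E(Z) − b)/a = (-85.92 − 0)/(-2.4) = 35.8.
standard deviation of Z = |a|·standard deviation of T, so standard deviation of T = 41.04/|-2.4| = 17.1.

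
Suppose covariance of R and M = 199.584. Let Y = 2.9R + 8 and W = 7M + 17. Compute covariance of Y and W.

covariance of Y and W = a·c·covariance of R and M = 2.9·7·199.584 = 4051.5552. Additive constants drop out.

covariance of Y and W = 4051.5552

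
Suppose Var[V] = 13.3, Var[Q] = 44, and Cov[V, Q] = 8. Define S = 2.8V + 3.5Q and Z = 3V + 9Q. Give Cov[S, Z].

By bilinearity, Cov[S, Z] = ac·Var[V] + bd·Var[Q] + (ad+bc)·Cov[V, Q], with a=2.8, b=3.5, c=3, d=9.
ac·Var[V] = 2.8·3·13.3 = 111.72
bd·Var[Q] = 3.5·9·44 = 1386
(ad+bc)·Cov[V, Q] = (35.7)·8 = 285.6
Cov[S, Z] = 111.72 + 1386 + 285.6 = 1783.32.

Cov[S, Z] = 1783.32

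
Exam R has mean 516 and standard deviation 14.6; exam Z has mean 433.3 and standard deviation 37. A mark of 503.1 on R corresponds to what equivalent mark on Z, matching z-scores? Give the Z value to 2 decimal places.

Z = 400.61

z = (503.1 − 516)/14.6 ≈ -0.8836.
Z = 433.3 + z·37 = 433.3 + (503.1 − 516)·37/14.6 ≈ 400.61.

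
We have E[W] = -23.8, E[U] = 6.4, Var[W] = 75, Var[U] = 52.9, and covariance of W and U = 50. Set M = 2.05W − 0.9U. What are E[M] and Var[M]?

E[M] = 2.05·E[W] + (-0.9)·E[U] = 2.05·(-23.8) + (-0.9)·6.4 = -54.55.
Var[M] = a²·Var[W] + b²·Var[U] + 2ab·covariance of W and U with a = 2.05, b = -0.9.
= 2.05²·75 + (-0.9)²·52.9 + 2·2.05·(-0.9)·50
= 315.1875 + 42.849 + (-184.5) = 173.5365.

E[M] = -54.55, Var[M] = 173.5365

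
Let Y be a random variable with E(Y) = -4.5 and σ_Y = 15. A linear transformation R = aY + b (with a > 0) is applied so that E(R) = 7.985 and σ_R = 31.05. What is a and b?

σ_R = a·σ_Y (a > 0), so a = 31.05/15 = 2.07.
E(R) = a·E(Y) + b, so b = 7.985 − 2.07·(-4.5) = 17.3.

a = 2.07, b = 17.3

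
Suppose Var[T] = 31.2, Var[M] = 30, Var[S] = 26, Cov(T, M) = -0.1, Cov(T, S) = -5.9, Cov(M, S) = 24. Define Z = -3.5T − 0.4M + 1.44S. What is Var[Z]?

Var[Z] = a²·Var[T] + b²·Var[M] + c²·Var[S] + 2ab·Cov(T, M) + 2ac·Cov(T, S) + 2bc·Cov(M, S), with a = -3.5, b = -0.4, c = 1.44.
= 382.2 + 4.8 + 53.9136 + (-0.28) + 59.472 + (-27.648)
= 472.4576.

Var[Z] = 472.4576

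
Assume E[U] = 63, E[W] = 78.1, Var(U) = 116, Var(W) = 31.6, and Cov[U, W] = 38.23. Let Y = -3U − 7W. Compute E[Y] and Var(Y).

E[Y] = -735.7, Var(Y) = 4198.06

E[Y] = (-3)·E[U] + (-7)·E[W] = (-3)·63 + (-7)·78.1 = -735.7.
Var(Y) = a²·Var(U) + b²·Var(W) + 2ab·Cov[U, W] with a = -3, b = -7.
= (-3)²·116 + (-7)²·31.6 + 2·(-3)·(-7)·38.23
= 1044 + 1548.4 + 1605.66 = 4198.06.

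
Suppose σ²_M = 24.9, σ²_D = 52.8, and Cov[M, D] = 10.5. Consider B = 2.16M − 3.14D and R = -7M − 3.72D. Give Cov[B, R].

By bilinearity, Cov[B, R] = ac·σ²_M + bd·σ²_D + (ad+bc)·Cov[M, D], with a=2.16, b=-3.14, c=-7, d=-3.72.
ac·σ²_M = 2.16·(-7)·24.9 = -376.488
bd·σ²_D = (-3.14)·(-3.72)·52.8 = 616.74624
(ad+bc)·Cov[M, D] = (13.9448)·10.5 = 146.4204
Cov[B, R] = -376.488 + 616.74624 + 146.4204 = 386.67864.

Cov[B, R] = 386.67864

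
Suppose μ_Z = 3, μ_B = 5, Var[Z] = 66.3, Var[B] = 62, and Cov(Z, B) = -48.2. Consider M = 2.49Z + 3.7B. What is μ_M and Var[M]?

μ_M = 2.49·μ_Z + 3.7·μ_B = 2.49·3 + 3.7·5 = 25.97.
Var[M] = a²·Var[Z] + b²·Var[B] + 2ab·Cov(Z, B) with a = 2.49, b = 3.7.
= 2.49²·66.3 + 3.7²·62 + 2·2.49·3.7·(-48.2)
= 411.06663 + 848.78 + (-888.1332) = 371.71343.

μ_M = 25.97, Var[M] = 371.71343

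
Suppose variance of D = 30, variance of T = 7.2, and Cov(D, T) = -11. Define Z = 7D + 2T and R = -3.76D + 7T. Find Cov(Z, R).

Cov(Z, R) = -1145.08

By bilinearity, Cov(Z, R) = ac·variance of D + bd·variance of T + (ad+bc)·Cov(D, T), with a=7, b=2, c=-3.76, d=7.
ac·variance of D = 7·(-3.76)·30 = -789.6
bd·variance of T = 2·7·7.2 = 100.8
(ad+bc)·Cov(D, T) = (41.48)·(-11) = -456.28
Cov(Z, R) = -789.6 + 100.8 + (-456.28) = -1145.08.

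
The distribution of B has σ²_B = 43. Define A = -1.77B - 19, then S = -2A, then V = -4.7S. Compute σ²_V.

σ²_V = 11903.390892

σ²_A = (-1.77)²·43 = 134.7147.
σ²_S = (-2)²·134.7147 = 538.8588.
σ²_V = (-4.7)²·538.8588 = 11903.390892.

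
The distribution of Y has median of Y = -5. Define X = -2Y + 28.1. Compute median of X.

A linear map preserves order up to sign, so median of X = a·median of Y + b = (-2)·(-5) + 28.1 = 38.1.

median of X = 38.1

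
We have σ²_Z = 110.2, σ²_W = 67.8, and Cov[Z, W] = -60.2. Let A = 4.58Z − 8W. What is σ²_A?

σ²_A = 11062.25528

σ²_A = a²·σ²_Z + b²·σ²_W + 2ab·Cov[Z, W] with a = 4.58, b = -8.
= 4.58²·110.2 + (-8)²·67.8 + 2·4.58·(-8)·(-60.2)
= 2311.59928 + 4339.2 + 4411.456 = 11062.25528.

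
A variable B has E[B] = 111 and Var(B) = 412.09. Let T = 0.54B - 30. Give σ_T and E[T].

σ_T = 10.962, E[T] = 29.94

T = 0.54B - 30 is linear with a = 0.54, b = -30.
σ_B = √412.09 = 20.3.
σ_T = |a|·σ_B = |0.54|·20.3 = 10.962.
E[T] = a·E[B] + b = 0.54·111 + (-30) = 29.94.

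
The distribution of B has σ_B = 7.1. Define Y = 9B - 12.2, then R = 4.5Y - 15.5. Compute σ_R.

σ_Y = |9|·7.1 = 63.9.
σ_R = |4.5|·63.9 = 287.55.

σ_R = 287.55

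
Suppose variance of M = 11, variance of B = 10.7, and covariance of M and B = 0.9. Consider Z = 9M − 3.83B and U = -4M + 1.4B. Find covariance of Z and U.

By bilinearity, covariance of Z and U = ac·variance of M + bd·variance of B + (ad+bc)·covariance of M and B, with a=9, b=-3.83, c=-4, d=1.4.
ac·variance of M = 9·(-4)·11 = -396
bd·variance of B = (-3.83)·1.4·10.7 = -57.3734
(ad+bc)·covariance of M and B = (27.92)·0.9 = 25.128
covariance of Z and U = -396 + (-57.3734) + 25.128 = -428.2454.

covariance of Z and U = -428.2454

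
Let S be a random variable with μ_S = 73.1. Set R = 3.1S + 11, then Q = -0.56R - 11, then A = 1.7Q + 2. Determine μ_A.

μ_A = -242.90472

μ_R = 3.1·73.1 + 11 = 237.61.
μ_Q = (-0.56)·237.61 + (-11) = -144.0616.
μ_A = 1.7·(-144.0616) + 2 = -242.90472.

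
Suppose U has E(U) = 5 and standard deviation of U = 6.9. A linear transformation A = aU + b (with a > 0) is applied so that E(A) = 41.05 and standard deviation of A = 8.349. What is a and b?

standard deviation of A = a·standard deviation of U (a > 0), so a = 8.349/6.9 = 1.21.
E(A) = a·E(U) + b, so b = 41.05 − 1.21·5 = 35.

a = 1.21, b = 35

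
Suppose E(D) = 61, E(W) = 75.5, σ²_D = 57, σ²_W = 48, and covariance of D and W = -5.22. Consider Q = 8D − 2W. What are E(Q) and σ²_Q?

E(Q) = 337, σ²_Q = 4007.04

E(Q) = 8·E(D) + (-2)·E(W) = 8·61 + (-2)·75.5 = 337.
σ²_Q = a²·σ²_D + b²·σ²_W + 2ab·covariance of D and W with a = 8, b = -2.
= 8²·57 + (-2)²·48 + 2·8·(-2)·(-5.22)
= 3648 + 192 + 167.04 = 4007.04.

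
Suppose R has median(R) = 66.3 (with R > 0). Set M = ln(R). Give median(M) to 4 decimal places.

median(M) = 4.1942

ln(R) is monotone on this domain, so median(M) = ln(66.3) ≈ 4.1942.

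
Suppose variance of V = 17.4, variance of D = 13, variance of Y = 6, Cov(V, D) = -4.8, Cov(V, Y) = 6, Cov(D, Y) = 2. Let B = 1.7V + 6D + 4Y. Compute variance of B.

variance of B = 693.966

variance of B = a²·variance of V + b²·variance of D + c²·variance of Y + 2ab·Cov(V, D) + 2ac·Cov(V, Y) + 2bc·Cov(D, Y), with a = 1.7, b = 6, c = 4.
= 50.286 + 468 + 96 + (-97.92) + 81.6 + 96
= 693.966.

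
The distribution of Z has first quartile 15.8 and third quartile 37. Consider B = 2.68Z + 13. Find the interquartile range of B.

IQR of Z = Q3 − Q1 = 37 − 15.8 = 21.2.
Under B = aZ + b, IQR(B) = |a|·IQR(Z) = |2.68|·21.2 = 56.816 (shifts cancel; spread scales by |a|).

IQR(B) = 56.816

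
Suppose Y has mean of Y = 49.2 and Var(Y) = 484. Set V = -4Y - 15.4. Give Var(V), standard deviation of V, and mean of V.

Var(V) = 7744, standard deviation of V = 88, mean of V = -212.2

V = -4Y - 15.4 is linear with a = -4, b = -15.4.
Var(V) = a²·Var(Y) = (-4)²·484 = 7744 (the additive constant -15.4 does not affect variance).
standard deviation of Y = √484 = 22.
standard deviation of V = |a|·standard deviation of Y = |-4|·22 = 88.
mean of V = a·mean of Y + b = (-4)·49.2 + (-15.4) = -212.2.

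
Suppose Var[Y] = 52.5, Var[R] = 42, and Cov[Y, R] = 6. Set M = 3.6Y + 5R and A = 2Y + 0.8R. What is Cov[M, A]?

Cov[M, A] = 623.28

By bilinearity, Cov[M, A] = ac·Var[Y] + bd·Var[R] + (ad+bc)·Cov[Y, R], with a=3.6, b=5, c=2, d=0.8.
ac·Var[Y] = 3.6·2·52.5 = 378
bd·Var[R] = 5·0.8·42 = 168
(ad+bc)·Cov[Y, R] = (12.88)·6 = 77.28
Cov[M, A] = 378 + 168 + 77.28 = 623.28.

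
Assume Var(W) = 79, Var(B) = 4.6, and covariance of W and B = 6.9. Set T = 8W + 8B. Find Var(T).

Var(T) = a²·Var(W) + b²·Var(B) + 2ab·covariance of W and B with a = 8, b = 8.
= 8²·79 + 8²·4.6 + 2·8·8·6.9
= 5056 + 294.4 + 883.2 = 6233.6.

Var(T) = 6233.6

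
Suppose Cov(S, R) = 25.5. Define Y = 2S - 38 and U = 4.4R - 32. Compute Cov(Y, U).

Cov(Y, U) = a·c·Cov(S, R) = 2·4.4·25.5 = 224.4. Additive constants drop out.

Cov(Y, U) = 224.4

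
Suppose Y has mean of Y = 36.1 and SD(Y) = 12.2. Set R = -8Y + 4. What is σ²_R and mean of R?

R = -8Y + 4 is linear with a = -8, b = 4.
σ²_Y = 12.2² = 148.84.
σ²_R = a²·σ²_Y = (-8)²·148.84 = 9525.76 (the additive constant 4 does not affect variance).
mean of R = a·mean of Y + b = (-8)·36.1 + 4 = -284.8.

σ²_R = 9525.76, mean of R = -284.8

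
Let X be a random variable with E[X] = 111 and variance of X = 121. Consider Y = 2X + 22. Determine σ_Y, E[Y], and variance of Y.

Y = 2X + 22 is linear with a = 2, b = 22.
σ_X = √121 = 11.
σ_Y = |a|·σ_X = |2|·11 = 22.
E[Y] = a·E[X] + b = 2·111 + 22 = 244.
variance of Y = a²·variance of X = 2²·121 = 484 (the additive constant 22 does not affect variance).

σ_Y = 22, E[Y] = 244, variance of Y = 484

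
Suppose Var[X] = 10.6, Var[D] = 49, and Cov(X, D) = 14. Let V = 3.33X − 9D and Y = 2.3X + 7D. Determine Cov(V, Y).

By bilinearity, Cov(V, Y) = ac·Var[X] + bd·Var[D] + (ad+bc)·Cov(X, D), with a=3.33, b=-9, c=2.3, d=7.
ac·Var[X] = 3.33·2.3·10.6 = 81.1854
bd·Var[D] = (-9)·7·49 = -3087
(ad+bc)·Cov(X, D) = (2.61)·14 = 36.54
Cov(V, Y) = 81.1854 + (-3087) + 36.54 = -2969.2746.

Cov(V, Y) = -2969.2746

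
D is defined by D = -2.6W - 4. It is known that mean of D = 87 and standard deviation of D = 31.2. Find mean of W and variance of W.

mean of W = -35, variance of W = 144

From D = -2.6W - 4: mean of D = a·mean of W + b, so mean of W = (mean of D − b)/a = (87 − (-4))/(-2.6) = -35.
variance of D = 31.2² = 973.44.
variance of D = a²·variance of W, so variance of W = 973.44/(-2.6)² = 144.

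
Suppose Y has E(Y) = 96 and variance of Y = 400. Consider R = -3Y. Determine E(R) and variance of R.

R = -3Y is linear with a = -3, b = 0.
E(R) = a·E(Y) + b = (-3)·96 = -288.
variance of R = a²·variance of Y = (-3)²·400 = 3600.

E(R) = -288, variance of R = 3600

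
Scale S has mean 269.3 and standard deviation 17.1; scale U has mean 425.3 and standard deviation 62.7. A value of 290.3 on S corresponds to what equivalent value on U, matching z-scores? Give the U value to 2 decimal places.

U = 502.30

z = (290.3 − 269.3)/17.1 ≈ 1.2281.
U = 425.3 + z·62.7 = 425.3 + (290.3 − 269.3)·62.7/17.1 = 502.30.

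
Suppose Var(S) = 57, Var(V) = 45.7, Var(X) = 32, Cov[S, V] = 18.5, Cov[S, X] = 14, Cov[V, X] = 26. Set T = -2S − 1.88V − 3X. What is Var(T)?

Var(T) = a²·Var(S) + b²·Var(V) + c²·Var(X) + 2ab·Cov[S, V] + 2ac·Cov[S, X] + 2bc·Cov[V, X], with a = -2, b = -1.88, c = -3.
= 228 + 161.52208 + 288 + 139.12 + 168 + 293.28
= 1277.92208.

Var(T) = 1277.92208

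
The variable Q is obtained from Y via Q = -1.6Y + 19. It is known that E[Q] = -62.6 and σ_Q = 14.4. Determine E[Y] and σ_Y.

From Q = -1.6Y + 19: E[Q] = a·E[Y] + b, so E[Y] = (E[Q] − b)/a = (-62.6 − 19)/(-1.6) = 51.
σ_Q = |a|·σ_Y, so σ_Y = 14.4/|-1.6| = 9.

E[Y] = 51, σ_Y = 9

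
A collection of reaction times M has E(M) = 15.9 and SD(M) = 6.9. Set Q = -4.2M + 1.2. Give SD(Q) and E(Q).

SD(Q) = 28.98, E(Q) = -65.58

Q = -4.2M + 1.2 is linear with a = -4.2, b = 1.2.
SD(Q) = |a|·SD(M) = |-4.2|·6.9 = 28.98.
E(Q) = a·E(M) + b = (-4.2)·15.9 + 1.2 = -65.58.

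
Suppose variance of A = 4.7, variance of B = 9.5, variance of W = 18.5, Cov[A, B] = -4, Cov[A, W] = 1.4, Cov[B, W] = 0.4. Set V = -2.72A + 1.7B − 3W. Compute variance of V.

variance of V = 284.48748

variance of V = a²·variance of A + b²·variance of B + c²·variance of W + 2ab·Cov[A, B] + 2ac·Cov[A, W] + 2bc·Cov[B, W], with a = -2.72, b = 1.7, c = -3.
= 34.77248 + 27.455 + 166.5 + 36.992 + 22.848 + (-4.08)
= 284.48748.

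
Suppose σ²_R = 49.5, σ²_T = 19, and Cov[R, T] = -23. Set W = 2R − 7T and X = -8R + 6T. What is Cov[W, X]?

Cov[W, X] = -3154

By bilinearity, Cov[W, X] = ac·σ²_R + bd·σ²_T + (ad+bc)·Cov[R, T], with a=2, b=-7, c=-8, d=6.
ac·σ²_R = 2·(-8)·49.5 = -792
bd·σ²_T = (-7)·6·19 = -798
(ad+bc)·Cov[R, T] = (68)·(-23) = -1564
Cov[W, X] = -792 + (-798) + (-1564) = -3154.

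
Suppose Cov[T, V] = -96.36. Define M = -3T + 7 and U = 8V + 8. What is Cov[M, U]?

Cov[M, U] = a·c·Cov[T, V] = (-3)·8·(-96.36) = 2312.64. Additive constants drop out.

Cov[M, U] = 2312.64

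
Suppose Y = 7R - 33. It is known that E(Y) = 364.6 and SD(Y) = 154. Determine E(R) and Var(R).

E(R) = 56.8, Var(R) = 484

From Y = 7R - 33: E(Y) = a·E(R) + b, so E(R) = (E(Y) − b)/a = (364.6 − (-33))/7 = 56.8.
Var(Y) = 154² = 23716.
Var(Y) = a²·Var(R), so Var(R) = 23716/7² = 484.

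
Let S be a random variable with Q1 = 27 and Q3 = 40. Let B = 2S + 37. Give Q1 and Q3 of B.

Q1(B) = 91, Q3(B) = 117

a = 2 > 0: Q1(B) = a·Q1(S)+b = 91, Q3(B) = a·Q3(S)+b = 117.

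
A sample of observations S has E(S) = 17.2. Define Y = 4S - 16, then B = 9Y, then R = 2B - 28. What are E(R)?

E(R) = 922.4

E(Y) = 4·17.2 + (-16) = 52.8.
E(B) = 9·52.8 = 475.2.
E(R) = 2·475.2 + (-28) = 922.4.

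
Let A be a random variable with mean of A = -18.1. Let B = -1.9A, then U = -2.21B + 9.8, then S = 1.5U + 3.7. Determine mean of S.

mean of S = -95.60285

mean of B = (-1.9)·(-18.1) = 34.39.
mean of U = (-2.21)·34.39 + 9.8 = -66.2019.
mean of S = 1.5·(-66.2019) + 3.7 = -95.60285.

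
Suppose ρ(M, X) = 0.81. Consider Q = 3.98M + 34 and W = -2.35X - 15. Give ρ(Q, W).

Linear rescalings preserve |correlation|; the slopes 3.98 and -2.35 have opposite signs, so the correlation flips sign: ρ(Q, W) = −ρ(M, X) = -0.81.

ρ(Q, W) = -0.81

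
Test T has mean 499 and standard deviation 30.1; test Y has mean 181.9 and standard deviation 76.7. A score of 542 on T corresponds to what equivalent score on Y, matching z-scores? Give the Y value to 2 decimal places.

z = (542 − 499)/30.1 ≈ 1.4286.
Y = 181.9 + z·76.7 = 181.9 + (542 − 499)·76.7/30.1 ≈ 291.47.

Y = 291.47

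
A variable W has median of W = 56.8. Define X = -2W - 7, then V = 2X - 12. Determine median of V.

median of V = -253.2

median of X = (-2)·56.8 + (-7) = -120.6.
median of V = 2·(-120.6) + (-12) = -253.2.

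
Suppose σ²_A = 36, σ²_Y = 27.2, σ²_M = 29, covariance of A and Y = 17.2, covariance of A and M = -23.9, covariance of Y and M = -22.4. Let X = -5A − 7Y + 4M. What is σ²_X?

σ²_X = a²·σ²_A + b²·σ²_Y + c²·σ²_M + 2ab·covariance of A and Y + 2ac·covariance of A and M + 2bc·covariance of Y and M, with a = -5, b = -7, c = 4.
= 900 + 1332.8 + 464 + 1204 + 956 + 1254.4
= 6111.2.

σ²_X = 6111.2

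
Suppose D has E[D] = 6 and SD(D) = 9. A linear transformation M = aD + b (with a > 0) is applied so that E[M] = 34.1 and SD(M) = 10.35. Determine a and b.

a = 1.15, b = 27.2

SD(M) = a·SD(D) (a > 0), so a = 10.35/9 = 1.15.
E[M] = a·E[D] + b, so b = 34.1 − 1.15·6 = 27.2.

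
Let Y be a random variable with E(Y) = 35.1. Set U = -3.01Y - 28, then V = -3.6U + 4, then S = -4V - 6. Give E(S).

E(S) = -1946.5744

E(U) = (-3.01)·35.1 + (-28) = -133.651.
E(V) = (-3.6)·(-133.651) + 4 = 485.1436.
E(S) = (-4)·485.1436 + (-6) = -1946.5744.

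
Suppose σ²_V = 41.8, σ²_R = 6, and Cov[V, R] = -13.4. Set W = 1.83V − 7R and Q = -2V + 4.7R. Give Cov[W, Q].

Cov[W, Q] = -653.2414

By bilinearity, Cov[W, Q] = ac·σ²_V + bd·σ²_R + (ad+bc)·Cov[V, R], with a=1.83, b=-7, c=-2, d=4.7.
ac·σ²_V = 1.83·(-2)·41.8 = -152.988
bd·σ²_R = (-7)·4.7·6 = -197.4
(ad+bc)·Cov[V, R] = (22.601)·(-13.4) = -302.8534
Cov[W, Q] = -152.988 + (-197.4) + (-302.8534) = -653.2414.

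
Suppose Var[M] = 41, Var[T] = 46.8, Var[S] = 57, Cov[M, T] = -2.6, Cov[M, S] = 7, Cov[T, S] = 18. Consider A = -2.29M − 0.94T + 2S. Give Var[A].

Var[A] = 341.36706

Var[A] = a²·Var[M] + b²·Var[T] + c²·Var[S] + 2ab·Cov[M, T] + 2ac·Cov[M, S] + 2bc·Cov[T, S], with a = -2.29, b = -0.94, c = 2.
= 215.0081 + 41.35248 + 228 + (-11.19352) + (-64.12) + (-67.68)
= 341.36706.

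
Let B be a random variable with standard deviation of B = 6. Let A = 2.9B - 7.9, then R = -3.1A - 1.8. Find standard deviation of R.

standard deviation of A = |2.9|·6 = 17.4.
standard deviation of R = |-3.1|·17.4 = 53.94.

standard deviation of R = 53.94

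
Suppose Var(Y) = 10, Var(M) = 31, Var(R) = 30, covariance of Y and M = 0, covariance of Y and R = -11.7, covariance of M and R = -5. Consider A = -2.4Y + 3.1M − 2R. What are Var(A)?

Var(A) = a²·Var(Y) + b²·Var(M) + c²·Var(R) + 2ab·covariance of Y and M + 2ac·covariance of Y and R + 2bc·covariance of M and R, with a = -2.4, b = 3.1, c = -2.
= 57.6 + 297.91 + 120 + 0 + (-112.32) + 62
= 425.19.

Var(A) = 425.19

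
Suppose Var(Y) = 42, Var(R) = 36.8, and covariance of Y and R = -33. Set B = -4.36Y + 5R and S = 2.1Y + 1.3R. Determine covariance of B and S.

covariance of B and S = -304.808

By bilinearity, covariance of B and S = ac·Var(Y) + bd·Var(R) + (ad+bc)·covariance of Y and R, with a=-4.36, b=5, c=2.1, d=1.3.
ac·Var(Y) = (-4.36)·2.1·42 = -384.552
bd·Var(R) = 5·1.3·36.8 = 239.2
(ad+bc)·covariance of Y and R = (4.832)·(-33) = -159.456
covariance of B and S = -384.552 + 239.2 + (-159.456) = -304.808.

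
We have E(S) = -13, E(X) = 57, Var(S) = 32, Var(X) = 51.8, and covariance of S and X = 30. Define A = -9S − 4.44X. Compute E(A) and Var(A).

E(A) = (-9)·E(S) + (-4.44)·E(X) = (-9)·(-13) + (-4.44)·57 = -136.08.
Var(A) = a²·Var(S) + b²·Var(X) + 2ab·covariance of S and X with a = -9, b = -4.44.
= (-9)²·32 + (-4.44)²·51.8 + 2·(-9)·(-4.44)·30
= 2592 + 1021.16448 + 2397.6 = 6010.76448.

E(A) = -136.08, Var(A) = 6010.76448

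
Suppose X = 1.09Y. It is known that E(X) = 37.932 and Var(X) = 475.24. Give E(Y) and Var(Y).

E(Y) = 34.8, Var(Y) = 400

From X = 1.09Y: E(X) = a·E(Y) + b, so E(Y) = (E(X) − b)/a = (37.932 − 0)/1.09 = 34.8.
Var(X) = a²·Var(Y), so Var(Y) = 475.24/1.09² = 400.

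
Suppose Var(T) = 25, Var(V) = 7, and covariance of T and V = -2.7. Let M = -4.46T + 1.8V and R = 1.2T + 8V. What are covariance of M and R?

covariance of M and R = 57.504

By bilinearity, covariance of M and R = ac·Var(T) + bd·Var(V) + (ad+bc)·covariance of T and V, with a=-4.46, b=1.8, c=1.2, d=8.
ac·Var(T) = (-4.46)·1.2·25 = -133.8
bd·Var(V) = 1.8·8·7 = 100.8
(ad+bc)·covariance of T and V = (-33.52)·(-2.7) = 90.504
covariance of M and R = -133.8 + 100.8 + 90.504 = 57.504.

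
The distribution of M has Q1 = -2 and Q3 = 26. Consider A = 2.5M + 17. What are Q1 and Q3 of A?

Q1(A) = 12, Q3(A) = 82

a = 2.5 > 0: Q1(A) = a·Q1(M)+b = 12, Q3(A) = a·Q3(M)+b = 82.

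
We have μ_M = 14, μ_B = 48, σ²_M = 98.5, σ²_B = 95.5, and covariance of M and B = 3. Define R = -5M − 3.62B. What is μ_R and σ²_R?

μ_R = -243.76, σ²_R = 3822.5702

μ_R = (-5)·μ_M + (-3.62)·μ_B = (-5)·14 + (-3.62)·48 = -243.76.
σ²_R = a²·σ²_M + b²·σ²_B + 2ab·covariance of M and B with a = -5, b = -3.62.
= (-5)²·98.5 + (-3.62)²·95.5 + 2·(-5)·(-3.62)·3
= 2462.5 + 1251.4702 + 108.6 = 3822.5702.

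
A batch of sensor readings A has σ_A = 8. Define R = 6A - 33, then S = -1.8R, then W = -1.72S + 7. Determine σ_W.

σ_R = |6|·8 = 48.
σ_S = |-1.8|·48 = 86.4.
σ_W = |-1.72|·86.4 = 148.608.

σ_W = 148.608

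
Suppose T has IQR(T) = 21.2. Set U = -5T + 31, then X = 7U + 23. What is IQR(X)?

IQR(U) = |-5|·21.2 = 106.
IQR(X) = |7|·106 = 742.

IQR(X) = 742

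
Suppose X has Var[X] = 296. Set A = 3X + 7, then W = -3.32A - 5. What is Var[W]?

Var[A] = 3²·296 = 2664.
Var[W] = (-3.32)²·2664 = 29363.6736.

Var[W] = 29363.6736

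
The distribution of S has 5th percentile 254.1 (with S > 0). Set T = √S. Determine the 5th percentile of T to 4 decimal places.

5th percentile of T = 15.9405

√S is increasing, so P_{5}(T) = g(P_{5}(S)) ≈ 15.9405.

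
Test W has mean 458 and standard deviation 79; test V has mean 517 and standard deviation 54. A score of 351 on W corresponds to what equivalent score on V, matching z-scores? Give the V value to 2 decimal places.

z = (351 − 458)/79 ≈ -1.3544.
V = 517 + z·54 = 517 + (351 − 458)·54/79 ≈ 443.86.

V = 443.86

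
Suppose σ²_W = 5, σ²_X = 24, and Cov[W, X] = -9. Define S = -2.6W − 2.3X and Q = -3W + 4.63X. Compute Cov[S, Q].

By bilinearity, Cov[S, Q] = ac·σ²_W + bd·σ²_X + (ad+bc)·Cov[W, X], with a=-2.6, b=-2.3, c=-3, d=4.63.
ac·σ²_W = (-2.6)·(-3)·5 = 39
bd·σ²_X = (-2.3)·4.63·24 = -255.576
(ad+bc)·Cov[W, X] = (-5.138)·(-9) = 46.242
Cov[S, Q] = 39 + (-255.576) + 46.242 = -170.334.

Cov[S, Q] = -170.334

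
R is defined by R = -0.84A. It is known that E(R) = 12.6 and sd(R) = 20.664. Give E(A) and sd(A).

From R = -0.84A: E(R) = a·E(A) + b, so E(A) = (E(R) − b)/a = (12.6 − 0)/(-0.84) = -15.
sd(R) = |a|·sd(A), so sd(A) = 20.664/|-0.84| = 24.6.

E(A) = -15, sd(A) = 24.6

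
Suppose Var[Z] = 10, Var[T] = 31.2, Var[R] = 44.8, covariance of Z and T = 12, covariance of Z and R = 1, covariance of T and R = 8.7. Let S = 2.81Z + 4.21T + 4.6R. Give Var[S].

Var[S] = a²·Var[Z] + b²·Var[T] + c²·Var[R] + 2ab·covariance of Z and T + 2ac·covariance of Z and R + 2bc·covariance of T and R, with a = 2.81, b = 4.21, c = 4.6.
= 78.961 + 552.99192 + 947.968 + 283.9224 + 25.852 + 336.9684
= 2226.66372.

Var[S] = 2226.66372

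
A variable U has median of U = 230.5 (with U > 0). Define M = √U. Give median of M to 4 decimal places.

median of M = 15.1822

√U is monotone on this domain, so median of M = √(230.5) ≈ 15.1822.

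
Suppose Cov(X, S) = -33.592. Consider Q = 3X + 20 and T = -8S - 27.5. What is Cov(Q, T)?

Cov(Q, T) = a·c·Cov(X, S) = 3·(-8)·(-33.592) = 806.208. Additive constants drop out.

Cov(Q, T) = 806.208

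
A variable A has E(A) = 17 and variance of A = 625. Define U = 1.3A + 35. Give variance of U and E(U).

U = 1.3A + 35 is linear with a = 1.3, b = 35.
variance of U = a²·variance of A = 1.3²·625 = 1056.25 (the additive constant 35 does not affect variance).
E(U) = a·E(A) + b = 1.3·17 + 35 = 57.1.

variance of U = 1056.25, E(U) = 57.1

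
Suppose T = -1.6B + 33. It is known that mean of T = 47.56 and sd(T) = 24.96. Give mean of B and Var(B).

From T = -1.6B + 33: mean of T = a·mean of B + b, so mean of B = (mean of T − b)/a = (47.56 − 33)/(-1.6) = -9.1.
Var(T) = 24.96² = 623.0016.
Var(T) = a²·Var(B), so Var(B) = 623.0016/(-1.6)² = 243.36.

mean of B = -9.1, Var(B) = 243.36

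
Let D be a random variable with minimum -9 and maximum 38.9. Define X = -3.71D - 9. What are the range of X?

Range of D = 38.9 − (-9) = 47.9.
Range(X) = |a|·Range(D) = |-3.71|·47.9 = 177.709.

Range(X) = 177.709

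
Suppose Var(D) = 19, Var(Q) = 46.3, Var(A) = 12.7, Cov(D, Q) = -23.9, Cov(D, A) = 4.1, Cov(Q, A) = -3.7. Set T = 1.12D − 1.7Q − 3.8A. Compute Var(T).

Var(T) = a²·Var(D) + b²·Var(Q) + c²·Var(A) + 2ab·Cov(D, Q) + 2ac·Cov(D, A) + 2bc·Cov(Q, A), with a = 1.12, b = -1.7, c = -3.8.
= 23.8336 + 133.807 + 183.388 + 91.0112 + (-34.8992) + (-47.804)
= 349.3366.

Var(T) = 349.3366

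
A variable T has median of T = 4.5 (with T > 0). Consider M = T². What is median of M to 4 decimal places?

T² is monotone on this domain, so median of M = square(4.5) = 20.25.

median of M = 20.25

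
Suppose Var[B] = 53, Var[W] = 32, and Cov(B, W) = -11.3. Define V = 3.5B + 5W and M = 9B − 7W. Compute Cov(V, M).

Cov(V, M) = 317.85

By bilinearity, Cov(V, M) = ac·Var[B] + bd·Var[W] + (ad+bc)·Cov(B, W), with a=3.5, b=5, c=9, d=-7.
ac·Var[B] = 3.5·9·53 = 1669.5
bd·Var[W] = 5·(-7)·32 = -1120
(ad+bc)·Cov(B, W) = (20.5)·(-11.3) = -231.65
Cov(V, M) = 1669.5 + (-1120) + (-231.65) = 317.85.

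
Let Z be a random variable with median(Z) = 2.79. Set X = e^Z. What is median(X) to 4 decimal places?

e^Z is monotone on this domain, so median(X) = exp(2.79) ≈ 16.281.

median(X) = 16.281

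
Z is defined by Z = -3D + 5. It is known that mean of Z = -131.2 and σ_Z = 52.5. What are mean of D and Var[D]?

mean of D = 45.4, Var[D] = 306.25

From Z = -3D + 5: mean of Z = a·mean of D + b, so mean of D = (mean of Z − b)/a = (-131.2 − 5)/(-3) = 45.4.
Var[Z] = 52.5² = 2756.25.
Var[Z] = a²·Var[D], so Var[D] = 2756.25/(-3)² = 306.25.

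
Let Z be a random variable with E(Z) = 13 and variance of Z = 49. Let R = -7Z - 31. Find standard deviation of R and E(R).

standard deviation of R = 49, E(R) = -122

R = -7Z - 31 is linear with a = -7, b = -31.
standard deviation of Z = √49 = 7.
standard deviation of R = |a|·standard deviation of Z = |-7|·7 = 49.
E(R) = a·E(Z) + b = (-7)·13 + (-31) = -122.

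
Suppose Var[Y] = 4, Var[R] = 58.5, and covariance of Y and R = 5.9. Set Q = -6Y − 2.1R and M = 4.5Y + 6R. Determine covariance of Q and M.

covariance of Q and M = -1113.255

By bilinearity, covariance of Q and M = ac·Var[Y] + bd·Var[R] + (ad+bc)·covariance of Y and R, with a=-6, b=-2.1, c=4.5, d=6.
ac·Var[Y] = (-6)·4.5·4 = -108
bd·Var[R] = (-2.1)·6·58.5 = -737.1
(ad+bc)·covariance of Y and R = (-45.45)·5.9 = -268.155
covariance of Q and M = -108 + (-737.1) + (-268.155) = -1113.255.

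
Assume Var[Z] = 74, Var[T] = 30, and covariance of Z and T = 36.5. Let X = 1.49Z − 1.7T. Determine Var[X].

Var[X] = 66.0784

Var[X] = a²·Var[Z] + b²·Var[T] + 2ab·covariance of Z and T with a = 1.49, b = -1.7.
= 1.49²·74 + (-1.7)²·30 + 2·1.49·(-1.7)·36.5
= 164.2874 + 86.7 + (-184.909) = 66.0784.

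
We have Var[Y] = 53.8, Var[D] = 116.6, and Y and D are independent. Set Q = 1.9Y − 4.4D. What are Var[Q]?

Var[Q] = 2451.594

Var[Q] = a²·Var[Y] + b²·Var[D] + 2ab·covariance of Y and D with a = 1.9, b = -4.4.
Independence gives covariance of Y and D = 0.
= 1.9²·53.8 + (-4.4)²·116.6 + 2·1.9·(-4.4)·0
= 194.218 + 2257.376 + 0 = 2451.594.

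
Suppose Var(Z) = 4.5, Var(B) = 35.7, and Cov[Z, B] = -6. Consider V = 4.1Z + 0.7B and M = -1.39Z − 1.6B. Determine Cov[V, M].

By bilinearity, Cov[V, M] = ac·Var(Z) + bd·Var(B) + (ad+bc)·Cov[Z, B], with a=4.1, b=0.7, c=-1.39, d=-1.6.
ac·Var(Z) = 4.1·(-1.39)·4.5 = -25.6455
bd·Var(B) = 0.7·(-1.6)·35.7 = -39.984
(ad+bc)·Cov[Z, B] = (-7.533)·(-6) = 45.198
Cov[V, M] = -25.6455 + (-39.984) + 45.198 = -20.4315.

Cov[V, M] = -20.4315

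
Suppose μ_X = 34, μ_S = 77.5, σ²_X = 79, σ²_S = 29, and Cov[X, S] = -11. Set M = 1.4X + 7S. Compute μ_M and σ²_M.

μ_M = 590.1, σ²_M = 1360.24

μ_M = 1.4·μ_X + 7·μ_S = 1.4·34 + 7·77.5 = 590.1.
σ²_M = a²·σ²_X + b²·σ²_S + 2ab·Cov[X, S] with a = 1.4, b = 7.
= 1.4²·79 + 7²·29 + 2·1.4·7·(-11)
= 154.84 + 1421 + (-215.6) = 1360.24.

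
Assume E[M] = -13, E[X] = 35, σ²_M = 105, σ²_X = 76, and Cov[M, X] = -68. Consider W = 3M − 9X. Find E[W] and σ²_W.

E[W] = -354, σ²_W = 10773

E[W] = 3·E[M] + (-9)·E[X] = 3·(-13) + (-9)·35 = -354.
σ²_W = a²·σ²_M + b²·σ²_X + 2ab·Cov[M, X] with a = 3, b = -9.
= 3²·105 + (-9)²·76 + 2·3·(-9)·(-68)
= 945 + 6156 + 3672 = 10773.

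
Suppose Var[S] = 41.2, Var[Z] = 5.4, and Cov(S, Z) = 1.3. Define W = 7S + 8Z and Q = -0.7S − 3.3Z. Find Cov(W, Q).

By bilinearity, Cov(W, Q) = ac·Var[S] + bd·Var[Z] + (ad+bc)·Cov(S, Z), with a=7, b=8, c=-0.7, d=-3.3.
ac·Var[S] = 7·(-0.7)·41.2 = -201.88
bd·Var[Z] = 8·(-3.3)·5.4 = -142.56
(ad+bc)·Cov(S, Z) = (-28.7)·1.3 = -37.31
Cov(W, Q) = -201.88 + (-142.56) + (-37.31) = -381.75.

Cov(W, Q) = -381.75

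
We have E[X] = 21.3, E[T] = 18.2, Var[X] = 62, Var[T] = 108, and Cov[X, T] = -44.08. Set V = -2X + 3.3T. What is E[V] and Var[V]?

E[V] = 17.46, Var[V] = 2005.976

E[V] = (-2)·E[X] + 3.3·E[T] = (-2)·21.3 + 3.3·18.2 = 17.46.
Var[V] = a²·Var[X] + b²·Var[T] + 2ab·Cov[X, T] with a = -2, b = 3.3.
= (-2)²·62 + 3.3²·108 + 2·(-2)·3.3·(-44.08)
= 248 + 1176.12 + 581.856 = 2005.976.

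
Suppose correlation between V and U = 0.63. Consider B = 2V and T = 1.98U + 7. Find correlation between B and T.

correlation between B and T = 0.63

Linear rescalings preserve correlation up to sign; here the slopes 2 and 1.98 have the same sign, so correlation between B and T = correlation between V and U = 0.63.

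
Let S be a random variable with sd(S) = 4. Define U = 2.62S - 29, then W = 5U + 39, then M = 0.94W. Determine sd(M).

sd(U) = |2.62|·4 = 10.48.
sd(W) = |5|·10.48 = 52.4.
sd(M) = |0.94|·52.4 = 49.256.

sd(M) = 49.256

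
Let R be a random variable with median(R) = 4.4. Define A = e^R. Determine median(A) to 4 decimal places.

e^R is monotone on this domain, so median(A) = exp(4.4) ≈ 81.4509.

median(A) = 81.4509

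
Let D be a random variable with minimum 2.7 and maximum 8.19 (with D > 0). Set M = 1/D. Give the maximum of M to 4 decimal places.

1/D is decreasing on this domain, so max(M) comes from min(D) = 2.7: max(M) = 1/(2.7) ≈ 0.3704.

max(M) = 0.3704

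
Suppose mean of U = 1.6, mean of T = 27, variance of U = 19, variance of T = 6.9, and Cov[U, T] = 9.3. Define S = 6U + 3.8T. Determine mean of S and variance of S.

mean of S = 112.2, variance of S = 1207.716

mean of S = 6·mean of U + 3.8·mean of T = 6·1.6 + 3.8·27 = 112.2.
variance of S = a²·variance of U + b²·variance of T + 2ab·Cov[U, T] with a = 6, b = 3.8.
= 6²·19 + 3.8²·6.9 + 2·6·3.8·9.3
= 684 + 99.636 + 424.08 = 1207.716.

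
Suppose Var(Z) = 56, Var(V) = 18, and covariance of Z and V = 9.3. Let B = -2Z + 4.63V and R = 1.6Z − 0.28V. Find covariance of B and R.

covariance of B and R = -128.4328

By bilinearity, covariance of B and R = ac·Var(Z) + bd·Var(V) + (ad+bc)·covariance of Z and V, with a=-2, b=4.63, c=1.6, d=-0.28.
ac·Var(Z) = (-2)·1.6·56 = -179.2
bd·Var(V) = 4.63·(-0.28)·18 = -23.3352
(ad+bc)·covariance of Z and V = (7.968)·9.3 = 74.1024
covariance of B and R = -179.2 + (-23.3352) + 74.1024 = -128.4328.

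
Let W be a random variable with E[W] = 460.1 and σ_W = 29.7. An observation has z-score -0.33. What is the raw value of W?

W = 450.299

W = E[W] + z·σ_W = 460.1 + (-0.33)·29.7 = 450.299.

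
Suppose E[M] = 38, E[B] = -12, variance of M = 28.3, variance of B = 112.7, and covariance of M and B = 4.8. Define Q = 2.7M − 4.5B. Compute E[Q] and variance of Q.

E[Q] = 2.7·E[M] + (-4.5)·E[B] = 2.7·38 + (-4.5)·(-12) = 156.6.
variance of Q = a²·variance of M + b²·variance of B + 2ab·covariance of M and B with a = 2.7, b = -4.5.
= 2.7²·28.3 + (-4.5)²·112.7 + 2·2.7·(-4.5)·4.8
= 206.307 + 2282.175 + (-116.64) = 2371.842.

E[Q] = 156.6, variance of Q = 2371.842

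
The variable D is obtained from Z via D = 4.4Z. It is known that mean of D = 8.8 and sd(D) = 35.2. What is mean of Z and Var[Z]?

From D = 4.4Z: mean of D = a·mean of Z + b, so mean of Z = (mean of D − b)/a = (8.8 − 0)/4.4 = 2.
Var[D] = 35.2² = 1239.04.
Var[D] = a²·Var[Z], so Var[Z] = 1239.04/4.4² = 64.

mean of Z = 2, Var[Z] = 64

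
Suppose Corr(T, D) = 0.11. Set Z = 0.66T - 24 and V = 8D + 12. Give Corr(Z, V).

Linear rescalings preserve correlation up to sign; here the slopes 0.66 and 8 have the same sign, so Corr(Z, V) = Corr(T, D) = 0.11.

Corr(Z, V) = 0.11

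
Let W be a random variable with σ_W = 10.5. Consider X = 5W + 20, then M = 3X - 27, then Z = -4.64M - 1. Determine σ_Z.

σ_Z = 730.8

σ_X = |5|·10.5 = 52.5.
σ_M = |3|·52.5 = 157.5.
σ_Z = |-4.64|·157.5 = 730.8.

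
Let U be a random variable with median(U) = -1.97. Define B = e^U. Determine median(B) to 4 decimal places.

median(B) = 0.1395

e^U is monotone on this domain, so median(B) = exp(-1.97) ≈ 0.1395.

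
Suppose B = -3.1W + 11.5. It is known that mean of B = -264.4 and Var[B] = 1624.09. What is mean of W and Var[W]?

mean of W = 89, Var[W] = 169

From B = -3.1W + 11.5: mean of B = a·mean of W + b, so mean of W = (mean of B − b)/a = (-264.4 − 11.5)/(-3.1) = 89.
Var[B] = a²·Var[W], so Var[W] = 1624.09/(-3.1)² = 169.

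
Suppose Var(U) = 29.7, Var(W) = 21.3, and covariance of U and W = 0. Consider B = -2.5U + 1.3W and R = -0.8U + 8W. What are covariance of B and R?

covariance of B and R = 280.92

By bilinearity, covariance of B and R = ac·Var(U) + bd·Var(W) + (ad+bc)·covariance of U and W, with a=-2.5, b=1.3, c=-0.8, d=8.
ac·Var(U) = (-2.5)·(-0.8)·29.7 = 59.4
bd·Var(W) = 1.3·8·21.3 = 221.52
(ad+bc)·covariance of U and W = (-21.04)·0 = 0
covariance of B and R = 59.4 + 221.52 + 0 = 280.92.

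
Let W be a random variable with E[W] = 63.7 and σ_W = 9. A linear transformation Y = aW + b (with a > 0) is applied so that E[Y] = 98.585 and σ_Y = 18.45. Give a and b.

a = 2.05, b = -32

σ_Y = a·σ_W (a > 0), so a = 18.45/9 = 2.05.
E[Y] = a·E[W] + b, so b = 98.585 − 2.05·63.7 = -32.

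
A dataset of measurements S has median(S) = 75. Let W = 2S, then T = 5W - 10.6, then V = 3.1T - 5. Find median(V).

median(W) = 2·75 = 150.
median(T) = 5·150 + (-10.6) = 739.4.
median(V) = 3.1·739.4 + (-5) = 2287.14.

median(V) = 2287.14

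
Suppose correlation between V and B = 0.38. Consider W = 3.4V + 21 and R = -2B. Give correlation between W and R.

correlation between W and R = -0.38

Linear rescalings preserve |correlation|; the slopes 3.4 and -2 have opposite signs, so the correlation flips sign: correlation between W and R = −correlation between V and B = -0.38.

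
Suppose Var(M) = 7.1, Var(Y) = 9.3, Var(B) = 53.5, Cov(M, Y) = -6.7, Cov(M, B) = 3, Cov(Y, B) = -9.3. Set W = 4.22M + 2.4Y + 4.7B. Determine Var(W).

Var(W) = a²·Var(M) + b²·Var(Y) + c²·Var(B) + 2ab·Cov(M, Y) + 2ac·Cov(M, B) + 2bc·Cov(Y, B), with a = 4.22, b = 2.4, c = 4.7.
= 126.43964 + 53.568 + 1181.815 + (-135.7152) + 119.004 + (-209.808)
= 1135.30344.

Var(W) = 1135.30344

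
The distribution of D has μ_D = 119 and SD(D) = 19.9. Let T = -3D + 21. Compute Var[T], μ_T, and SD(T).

T = -3D + 21 is linear with a = -3, b = 21.
Var[D] = 19.9² = 396.01.
Var[T] = a²·Var[D] = (-3)²·396.01 = 3564.09 (the additive constant 21 does not affect variance).
μ_T = a·μ_D + b = (-3)·119 + 21 = -336.
SD(T) = |a|·SD(D) = |-3|·19.9 = 59.7.

Var[T] = 3564.09, μ_T = -336, SD(T) = 59.7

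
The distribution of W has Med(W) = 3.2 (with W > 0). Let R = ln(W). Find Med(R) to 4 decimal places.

ln(W) is monotone on this domain, so Med(R) = ln(3.2) ≈ 1.1632.

Med(R) = 1.1632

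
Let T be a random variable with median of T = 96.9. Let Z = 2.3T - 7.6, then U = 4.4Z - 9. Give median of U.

median of U = 938.188

median of Z = 2.3·96.9 + (-7.6) = 215.27.
median of U = 4.4·215.27 + (-9) = 938.188.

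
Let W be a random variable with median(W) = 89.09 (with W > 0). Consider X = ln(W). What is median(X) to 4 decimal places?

median(X) = 4.4896

ln(W) is monotone on this domain, so median(X) = ln(89.09) ≈ 4.4896.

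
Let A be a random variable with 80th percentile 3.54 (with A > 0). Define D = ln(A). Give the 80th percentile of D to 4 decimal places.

80th percentile of D = 1.2641

ln(A) is increasing, so P_{80}(D) = g(P_{80}(A)) ≈ 1.2641.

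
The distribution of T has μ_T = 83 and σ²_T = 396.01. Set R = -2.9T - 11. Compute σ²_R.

R = -2.9T - 11 is linear with a = -2.9, b = -11.
σ²_R = a²·σ²_T = (-2.9)²·396.01 = 3330.4441 (the additive constant -11 does not affect variance).

σ²_R = 3330.4441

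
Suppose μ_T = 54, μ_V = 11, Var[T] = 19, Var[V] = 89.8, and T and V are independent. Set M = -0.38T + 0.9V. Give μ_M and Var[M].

μ_M = (-0.38)·μ_T + 0.9·μ_V = (-0.38)·54 + 0.9·11 = -10.62.
Var[M] = a²·Var[T] + b²·Var[V] + 2ab·covariance of T and V with a = -0.38, b = 0.9.
Independence gives covariance of T and V = 0.
= (-0.38)²·19 + 0.9²·89.8 + 2·(-0.38)·0.9·0
= 2.7436 + 72.738 + 0 = 75.4816.

μ_M = -10.62, Var[M] = 75.4816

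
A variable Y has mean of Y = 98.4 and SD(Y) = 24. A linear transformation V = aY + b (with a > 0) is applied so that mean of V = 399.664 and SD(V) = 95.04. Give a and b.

a = 3.96, b = 10

SD(V) = a·SD(Y) (a > 0), so a = 95.04/24 = 3.96.
mean of V = a·mean of Y + b, so b = 399.664 − 3.96·98.4 = 10.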